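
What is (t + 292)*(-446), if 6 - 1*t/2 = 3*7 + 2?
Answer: -115068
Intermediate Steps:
t = -34 (t = 12 - 2*(3*7 + 2) = 12 - 2*(21 + 2) = 12 - 2*23 = 12 - 46 = -34)
(t + 292)*(-446) = (-34 + 292)*(-446) = 258*(-446) = -115068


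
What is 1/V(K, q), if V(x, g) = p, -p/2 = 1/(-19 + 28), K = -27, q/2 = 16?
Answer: -9/2 ≈ -4.5000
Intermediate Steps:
q = 32 (q = 2*16 = 32)
p = -2/9 (p = -2/(-19 + 28) = -2/9 ≈ -0.22222)
V(x, g) = -2/9
1/V(K, q) = 1/(-2/9) = -9/2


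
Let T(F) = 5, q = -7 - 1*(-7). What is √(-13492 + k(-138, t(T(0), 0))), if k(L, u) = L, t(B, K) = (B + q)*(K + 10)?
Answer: I*√13630 ≈ 116.75*I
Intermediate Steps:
q = 0 (q = -7 + 7 = 0)
t(B, K) = B*(10 + K) (t(B, K) = (B + 0)*(K + 10) = B*(10 + K))
√(-13492 + k(-138, t(T(0), 0))) = √(-13492 - 138) = √(-13630) = I*√13630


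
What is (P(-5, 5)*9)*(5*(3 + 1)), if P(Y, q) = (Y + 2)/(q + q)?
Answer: -54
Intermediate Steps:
P(Y, q) = (2 + Y)/(2*q) (P(Y, q) = (2 + Y)/((2*q)) = (2 + Y)*(1/(2*q)) = (2 + Y)/(2*q))
(P(-5, 5)*9)*(5*(3 + 1)) = (((1/2)*(2 - 5)/5)*9)*(5*(3 + 1)) = (((1/2)*(1/5)*(-3))*9)*(5*4) = -3/10*9*20 = -27/10*20 = -54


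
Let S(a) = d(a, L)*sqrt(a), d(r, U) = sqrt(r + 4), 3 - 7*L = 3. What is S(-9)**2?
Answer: 45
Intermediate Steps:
L = 0 (L = 3/7 - 1/7*3 = 3/7 - 3/7 = 0)
d(r, U) = sqrt(4 + r)
S(a) = sqrt(a)*sqrt(4 + a) (S(a) = sqrt(4 + a)*sqrt(a) = sqrt(a)*sqrt(4 + a))
S(-9)**2 = (sqrt(-9)*sqrt(4 - 9))**2 = ((3*I)*sqrt(-5))**2 = ((3*I)*(I*sqrt(5)))**2 = (-3*sqrt(5))**2 = 45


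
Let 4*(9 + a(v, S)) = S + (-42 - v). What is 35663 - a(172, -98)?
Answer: 35750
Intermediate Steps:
a(v, S) = -39/2 - v/4 + S/4 (a(v, S) = -9 + (S + (-42 - v))/4 = -9 + (-42 + S - v)/4 = -9 + (-21/2 - v/4 + S/4) = -39/2 - v/4 + S/4)
35663 - a(172, -98) = 35663 - (-39/2 - ¼*172 + (¼)*(-98)) = 35663 - (-39/2 - 43 - 49/2) = 35663 - 1*(-87) = 35663 + 87 = 35750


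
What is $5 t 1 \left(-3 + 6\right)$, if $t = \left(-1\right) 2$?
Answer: $-30$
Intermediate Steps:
$t = -2$
$5 t 1 \left(-3 + 6\right) = 5 \left(-2\right) 1 \left(-3 + 6\right) = - 10 \cdot 1 \cdot 3 = \left(-10\right) 3 = -30$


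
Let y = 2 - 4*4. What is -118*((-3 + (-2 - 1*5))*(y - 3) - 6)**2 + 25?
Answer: -3173703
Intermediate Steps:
y = -14 (y = 2 - 16 = -14)
-118*((-3 + (-2 - 1*5))*(y - 3) - 6)**2 + 25 = -118*((-3 + (-2 - 1*5))*(-14 - 3) - 6)**2 + 25 = -118*((-3 + (-2 - 5))*(-17) - 6)**2 + 25 = -118*((-3 - 7)*(-17) - 6)**2 + 25 = -118*(-10*(-17) - 6)**2 + 25 = -118*(170 - 6)**2 + 25 = -118*164**2 + 25 = -118*26896 + 25 = -3173728 + 25 = -3173703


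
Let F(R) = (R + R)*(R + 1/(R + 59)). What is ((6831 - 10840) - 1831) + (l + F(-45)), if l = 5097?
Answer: 23104/7 ≈ 3300.6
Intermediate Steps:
F(R) = 2*R*(R + 1/(59 + R)) (F(R) = (2*R)*(R + 1/(59 + R)) = 2*R*(R + 1/(59 + R)))
((6831 - 10840) - 1831) + (l + F(-45)) = ((6831 - 10840) - 1831) + (5097 + 2*(-45)*(1 + (-45)² + 59*(-45))/(59 - 45)) = (-4009 - 1831) + (5097 + 2*(-45)*(1 + 2025 - 2655)/14) = -5840 + (5097 + 2*(-45)*(1/14)*(-629)) = -5840 + (5097 + 28305/7) = -5840 + 63984/7 = 23104/7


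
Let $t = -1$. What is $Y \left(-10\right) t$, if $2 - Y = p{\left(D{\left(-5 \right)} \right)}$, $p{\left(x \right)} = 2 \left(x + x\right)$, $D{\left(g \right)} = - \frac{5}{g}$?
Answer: $-20$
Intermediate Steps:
$p{\left(x \right)} = 4 x$ ($p{\left(x \right)} = 2 \cdot 2 x = 4 x$)
$Y = -2$ ($Y = 2 - 4 \left(- \frac{5}{-5}\right) = 2 - 4 \left(\left(-5\right) \left(- \frac{1}{5}\right)\right) = 2 - 4 \cdot 1 = 2 - 4 = -2$)
$Y \left(-10\right) t = \left(-2\right) \left(-10\right) \left(-1\right) = 20 \left(-1\right) = -20$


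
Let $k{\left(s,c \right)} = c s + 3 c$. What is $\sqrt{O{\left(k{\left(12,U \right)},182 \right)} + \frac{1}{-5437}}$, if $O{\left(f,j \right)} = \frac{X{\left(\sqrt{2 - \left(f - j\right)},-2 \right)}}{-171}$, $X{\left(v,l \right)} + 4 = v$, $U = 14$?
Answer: $\frac{\sqrt{2228968831 - 561658411 i \sqrt{26}}}{309909} \approx 0.17463 - 0.085375 i$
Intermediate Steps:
$X{\left(v,l \right)} = -4 + v$
$k{\left(s,c \right)} = 3 c + c s$
$O{\left(f,j \right)} = \frac{4}{171} - \frac{\sqrt{2 + j - f}}{171}$ ($O{\left(f,j \right)} = \frac{-4 + \sqrt{2 - \left(f - j\right)}}{-171} = \left(-4 + \sqrt{2 + j - f}\right) \left(- \frac{1}{171}\right) = \frac{4}{171} - \frac{\sqrt{2 + j - f}}{171}$)
$\sqrt{O{\left(k{\left(12,U \right)},182 \right)} + \frac{1}{-5437}} = \sqrt{\left(\frac{4}{171} - \frac{\sqrt{2 + 182 - 14 \left(3 + 12\right)}}{171}\right) + \frac{1}{-5437}} = \sqrt{\left(\frac{4}{171} - \frac{\sqrt{2 + 182 - 14 \cdot 15}}{171}\right) - \frac{1}{5437}} = \sqrt{\left(\frac{4}{171} - \frac{\sqrt{2 + 182 - 210}}{171}\right) - \frac{1}{5437}} = \sqrt{\left(\frac{4}{171} - \frac{\sqrt{-26}}{171}\right) - \frac{1}{5437}} = \sqrt{\left(\frac{4}{171} - \frac{i \sqrt{26}}{171}\right) - \frac{1}{5437}} = \sqrt{\frac{21577}{929727} - \frac{i \sqrt{26}}{171}}$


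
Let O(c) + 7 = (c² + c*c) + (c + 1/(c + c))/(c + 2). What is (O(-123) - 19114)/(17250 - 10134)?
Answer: 331534201/211814856 ≈ 1.5652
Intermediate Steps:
O(c) = -7 + 2*c² + (c + 1/(2*c))/(2 + c) (O(c) = -7 + ((c² + c*c) + (c + 1/(c + c))/(c + 2)) = -7 + ((c² + c²) + (c + 1/(2*c))/(2 + c)) = -7 + (2*c² + (c + 1/(2*c))/(2 + c)) = -7 + 2*c² + (c + 1/(2*c))/(2 + c))
(O(-123) - 19114)/(17250 - 10134) = ((½)*(1 - 28*(-123) - 12*(-123)² + 4*(-123)⁴ + 8*(-123)³)/(-123*(2 - 123)) - 19114)/(17250 - 10134) = ((½)*(-1/123)*(1 + 3444 - 12*15129 + 4*228886641 + 8*(-1860867))/(-121) - 19114)/7116 = ((½)*(-1/123)*(-1/121)*(1 + 3444 - 181548 + 915546564 - 14886936) - 19114)*(1/7116) = ((½)*(-1/123)*(-1/121)*900481525 - 19114)*(1/7116) = (900481525/29766 - 19114)*(1/7116) = (331534201/29766)*(1/7116) = 331534201/211814856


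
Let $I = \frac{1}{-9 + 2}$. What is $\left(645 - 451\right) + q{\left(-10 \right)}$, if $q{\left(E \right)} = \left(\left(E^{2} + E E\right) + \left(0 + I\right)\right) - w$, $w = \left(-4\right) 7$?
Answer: $\frac{2953}{7} \approx 421.86$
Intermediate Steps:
$I = - \frac{1}{7}$ ($I = \frac{1}{-7} = - \frac{1}{7} \approx -0.14286$)
$w = -28$
$q{\left(E \right)} = \frac{195}{7} + 2 E^{2}$ ($q{\left(E \right)} = \left(\left(E^{2} + E E\right) + \left(0 - \frac{1}{7}\right)\right) - -28 = \left(\left(E^{2} + E^{2}\right) - \frac{1}{7}\right) + 28 = \left(2 E^{2} - \frac{1}{7}\right) + 28 = \left(- \frac{1}{7} + 2 E^{2}\right) + 28 = \frac{195}{7} + 2 E^{2}$)
$\left(645 - 451\right) + q{\left(-10 \right)} = \left(645 - 451\right) + \left(\frac{195}{7} + 2 \left(-10\right)^{2}\right) = 194 + \left(\frac{195}{7} + 2 \cdot 100\right) = 194 + \left(\frac{195}{7} + 200\right) = 194 + \frac{1595}{7} = \frac{2953}{7}$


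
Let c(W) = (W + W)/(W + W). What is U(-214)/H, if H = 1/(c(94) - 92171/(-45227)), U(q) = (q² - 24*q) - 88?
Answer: 6985863912/45227 ≈ 1.5446e+5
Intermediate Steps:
c(W) = 1 (c(W) = (2*W)/((2*W)) = (2*W)*(1/(2*W)) = 1)
U(q) = -88 + q² - 24*q
H = 45227/137398 (H = 1/(1 - 92171/(-45227)) = 1/(1 - 92171*(-1/45227)) = 1/(1 + 92171/45227) = 1/(137398/45227) = 45227/137398 ≈ 0.32917)
U(-214)/H = (-88 + (-214)² - 24*(-214))/(45227/137398) = (-88 + 45796 + 5136)*(137398/45227) = 50844*(137398/45227) = 6985863912/45227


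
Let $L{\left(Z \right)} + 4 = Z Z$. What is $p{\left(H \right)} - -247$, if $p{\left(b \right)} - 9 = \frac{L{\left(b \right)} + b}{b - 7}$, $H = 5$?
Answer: $243$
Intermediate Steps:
$L{\left(Z \right)} = -4 + Z^{2}$ ($L{\left(Z \right)} = -4 + Z Z = -4 + Z^{2}$)
$p{\left(b \right)} = 9 + \frac{-4 + b + b^{2}}{-7 + b}$ ($p{\left(b \right)} = 9 + \frac{\left(-4 + b^{2}\right) + b}{b - 7} = 9 + \frac{-4 + b + b^{2}}{-7 + b}$)
$p{\left(H \right)} - -247 = \frac{-67 + 5^{2} + 10 \cdot 5}{-7 + 5} - -247 = \frac{-67 + 25 + 50}{-2} + 247 = \left(- \frac{1}{2}\right) 8 + 247 = -4 + 247 = 243$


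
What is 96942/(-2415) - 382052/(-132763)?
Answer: -3982551722/106874215 ≈ -37.264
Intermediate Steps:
96942/(-2415) - 382052/(-132763) = 96942*(-1/2415) - 382052*(-1/132763) = -32314/805 + 382052/132763 = -3982551722/106874215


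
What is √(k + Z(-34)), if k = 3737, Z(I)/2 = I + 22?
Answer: √3713 ≈ 60.934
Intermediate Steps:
Z(I) = 44 + 2*I (Z(I) = 2*(I + 22) = 2*(22 + I) = 44 + 2*I)
√(k + Z(-34)) = √(3737 + (44 + 2*(-34))) = √(3737 + (44 - 68)) = √(3737 - 24) = √3713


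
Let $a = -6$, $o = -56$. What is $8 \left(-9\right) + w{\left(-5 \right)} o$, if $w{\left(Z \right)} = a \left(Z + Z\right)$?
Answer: $-3432$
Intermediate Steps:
$w{\left(Z \right)} = - 12 Z$ ($w{\left(Z \right)} = - 6 \left(Z + Z\right) = - 6 \cdot 2 Z = - 12 Z$)
$8 \left(-9\right) + w{\left(-5 \right)} o = 8 \left(-9\right) + \left(-12\right) \left(-5\right) \left(-56\right) = -72 + 60 \left(-56\right) = -72 - 3360 = -3432$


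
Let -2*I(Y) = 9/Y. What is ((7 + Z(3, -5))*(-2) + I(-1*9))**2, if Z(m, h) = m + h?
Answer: 361/4 ≈ 90.250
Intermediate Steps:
Z(m, h) = h + m
I(Y) = -9/(2*Y)
((7 + Z(3, -5))*(-2) + I(-1*9))**2 = ((7 + (-5 + 3))*(-2) - 9/(2*((-1*9))))**2 = ((7 - 2)*(-2) - 9/2/(-9))**2 = (5*(-2) - 9/2*(-1/9))**2 = (-10 + 1/2)**2 = (-19/2)**2 = 361/4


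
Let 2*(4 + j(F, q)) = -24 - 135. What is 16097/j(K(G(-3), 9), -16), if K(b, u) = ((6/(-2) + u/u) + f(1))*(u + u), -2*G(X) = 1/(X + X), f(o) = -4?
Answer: -32194/167 ≈ -192.78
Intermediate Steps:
G(X) = -1/(4*X) (G(X) = -1/(2*(X + X)) = -1/(2*X)/2 = -1/(4*X))
K(b, u) = -12*u (K(b, u) = ((6/(-2) + u/u) - 4)*(u + u) = ((6*(-½) + 1) - 4)*(2*u) = ((-3 + 1) - 4)*(2*u) = (-2 - 4)*(2*u) = -12*u)
j(F, q) = -167/2 (j(F, q) = -4 + (-24 - 135)/2 = -4 + (½)*(-159) = -4 - 159/2 = -167/2)
16097/j(K(G(-3), 9), -16) = 16097/(-167/2) = 16097*(-2/167) = -32194/167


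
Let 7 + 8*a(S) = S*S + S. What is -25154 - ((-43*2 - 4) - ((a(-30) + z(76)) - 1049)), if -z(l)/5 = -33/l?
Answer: -3952449/152 ≈ -26003.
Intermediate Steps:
z(l) = 165/l (z(l) = -(-165)/l = 165/l)
a(S) = -7/8 + S/8 + S**2/8 (a(S) = -7/8 + (S*S + S)/8 = -7/8 + (S**2 + S)/8 = -7/8 + (S + S**2)/8 = -7/8 + (S/8 + S**2/8) = -7/8 + S/8 + S**2/8)
-25154 - ((-43*2 - 4) - ((a(-30) + z(76)) - 1049)) = -25154 - ((-43*2 - 4) - (((-7/8 + (1/8)*(-30) + (1/8)*(-30)**2) + 165/76) - 1049)) = -25154 - ((-86 - 4) - (((-7/8 - 15/4 + (1/8)*900) + 165*(1/76)) - 1049)) = -25154 - (-90 - (((-7/8 - 15/4 + 225/2) + 165/76) - 1049)) = -25154 - (-90 - ((863/8 + 165/76) - 1049)) = -25154 - (-90 - (16727/152 - 1049)) = -25154 - (-90 - 1*(-142721/152)) = -25154 - (-90 + 142721/152) = -25154 - 1*129041/152 = -25154 - 129041/152 = -3952449/152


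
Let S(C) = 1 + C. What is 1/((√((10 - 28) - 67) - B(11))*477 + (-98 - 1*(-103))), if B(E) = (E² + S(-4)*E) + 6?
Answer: -44833/2029337854 - 477*I*√85/2029337854 ≈ -2.2092e-5 - 2.1671e-6*I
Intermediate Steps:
B(E) = 6 + E² - 3*E (B(E) = (E² + (1 - 4)*E) + 6 = (E² - 3*E) + 6 = 6 + E² - 3*E)
1/((√((10 - 28) - 67) - B(11))*477 + (-98 - 1*(-103))) = 1/((√((10 - 28) - 67) - (6 + 11² - 3*11))*477 + (-98 - 1*(-103))) = 1/((√(-18 - 67) - (6 + 121 - 33))*477 + (-98 + 103)) = 1/((√(-85) - 1*94)*477 + 5) = 1/((I*√85 - 94)*477 + 5) = 1/((-94 + I*√85)*477 + 5) = 1/((-44838 + 477*I*√85) + 5) = 1/(-44833 + 477*I*√85)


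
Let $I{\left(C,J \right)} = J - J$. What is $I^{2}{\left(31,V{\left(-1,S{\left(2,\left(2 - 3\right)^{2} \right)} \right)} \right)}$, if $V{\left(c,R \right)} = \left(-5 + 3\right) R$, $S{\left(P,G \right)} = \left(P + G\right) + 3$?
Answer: $0$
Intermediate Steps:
$S{\left(P,G \right)} = 3 + G + P$ ($S{\left(P,G \right)} = \left(G + P\right) + 3 = 3 + G + P$)
$V{\left(c,R \right)} = - 2 R$
$I{\left(C,J \right)} = 0$
$I^{2}{\left(31,V{\left(-1,S{\left(2,\left(2 - 3\right)^{2} \right)} \right)} \right)} = 0^{2} = 0$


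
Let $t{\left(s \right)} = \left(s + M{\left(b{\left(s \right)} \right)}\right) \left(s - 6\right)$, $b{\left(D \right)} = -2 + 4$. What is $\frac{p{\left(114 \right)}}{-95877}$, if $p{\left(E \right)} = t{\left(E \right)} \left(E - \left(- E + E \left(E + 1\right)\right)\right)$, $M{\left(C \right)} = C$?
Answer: $\frac{5977248}{3551} \approx 1683.3$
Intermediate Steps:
$b{\left(D \right)} = 2$
$t{\left(s \right)} = \left(-6 + s\right) \left(2 + s\right)$ ($t{\left(s \right)} = \left(s + 2\right) \left(s - 6\right) = \left(2 + s\right) \left(-6 + s\right) = \left(-6 + s\right) \left(2 + s\right)$)
$p{\left(E \right)} = \left(2 E - E \left(1 + E\right)\right) \left(-12 + E^{2} - 4 E\right)$ ($p{\left(E \right)} = \left(-12 + E^{2} - 4 E\right) \left(E - \left(- E + E \left(E + 1\right)\right)\right) = \left(-12 + E^{2} - 4 E\right) \left(E - \left(- E + E \left(1 + E\right)\right)\right) = \left(-12 + E^{2} - 4 E\right) \left(2 E - E \left(1 + E\right)\right) = \left(2 E - E \left(1 + E\right)\right) \left(-12 + E^{2} - 4 E\right)$)
$\frac{p{\left(114 \right)}}{-95877} = \frac{114 \left(-1 + 114\right) \left(12 - 114^{2} + 4 \cdot 114\right)}{-95877} = 114 \cdot 113 \left(12 - 12996 + 456\right) \left(- \frac{1}{95877}\right) = 114 \cdot 113 \left(-12528\right) \left(- \frac{1}{95877}\right) = \left(-161385696\right) \left(- \frac{1}{95877}\right) = \frac{5977248}{3551}$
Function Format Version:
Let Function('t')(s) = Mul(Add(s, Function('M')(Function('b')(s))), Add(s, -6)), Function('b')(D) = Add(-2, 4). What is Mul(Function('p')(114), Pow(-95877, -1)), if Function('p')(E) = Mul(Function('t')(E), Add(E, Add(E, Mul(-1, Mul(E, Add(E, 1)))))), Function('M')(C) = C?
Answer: Rational(5977248, 3551) ≈ 1683.3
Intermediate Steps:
Function('b')(D) = 2
Function('t')(s) = Mul(Add(-6, s), Add(2, s)) (Function('t')(s) = Mul(Add(s, 2), Add(s, -6)) = Mul(Add(2, s), Add(-6, s)) = Mul(Add(-6, s), Add(2, s)))
Function('p')(E) = Mul(Add(Mul(2, E), Mul(-1, E, Add(1, E))), Add(-12, Pow(E, 2), Mul(-4, E))) (Function('p')(E) = Mul(Add(-12, Pow(E, 2), Mul(-4, E)), Add(E, Add(E, Mul(-1, Mul(E, Add(E, 1)))))) = Mul(Add(-12, Pow(E, 2), Mul(-4, E)), Add(E, Add(E, Mul(-1, Mul(E, Add(1, E)))))) = Mul(Add(-12, Pow(E, 2), Mul(-4, E)), Add(E, Add(E, Mul(-1, E, Add(1, E))))) = Mul(Add(-12, Pow(E, 2), Mul(-4, E)), Add(Mul(2, E), Mul(-1, E, Add(1, E)))) = Mul(Add(Mul(2, E), Mul(-1, E, Add(1, E))), Add(-12, Pow(E, 2), Mul(-4, E))))
Mul(Function('p')(114), Pow(-95877, -1)) = Mul(Mul(114, Add(-1, 114), Add(12, Mul(-1, Pow(114, 2)), Mul(4, 114))), Pow(-95877, -1)) = Mul(Mul(114, 113, Add(12, Mul(-1, 12996), 456)), Rational(-1, 95877)) = Mul(Mul(114, 113, Add(12, -12996, 456)), Rational(-1, 95877)) = Mul(Mul(114, 113, -12528), Rational(-1, 95877)) = Mul(-161385696, Rational(-1, 95877)) = Rational(5977248, 3551)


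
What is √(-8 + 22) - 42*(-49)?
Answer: 2058 + √14 ≈ 2061.7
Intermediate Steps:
√(-8 + 22) - 42*(-49) = √14 + 2058 = 2058 + √14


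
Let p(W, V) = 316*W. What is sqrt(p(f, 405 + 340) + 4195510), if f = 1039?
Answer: sqrt(4523834) ≈ 2126.9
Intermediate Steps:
sqrt(p(f, 405 + 340) + 4195510) = sqrt(316*1039 + 4195510) = sqrt(328324 + 4195510) = sqrt(4523834)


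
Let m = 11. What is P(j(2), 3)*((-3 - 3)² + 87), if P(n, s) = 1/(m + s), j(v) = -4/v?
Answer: 123/14 ≈ 8.7857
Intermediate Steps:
P(n, s) = 1/(11 + s)
P(j(2), 3)*((-3 - 3)² + 87) = ((-3 - 3)² + 87)/(11 + 3) = ((-6)² + 87)/14 = (36 + 87)/14 = (1/14)*123 = 123/14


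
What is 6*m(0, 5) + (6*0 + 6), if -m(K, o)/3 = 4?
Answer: -66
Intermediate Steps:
m(K, o) = -12 (m(K, o) = -3*4 = -12)
6*m(0, 5) + (6*0 + 6) = 6*(-12) + (6*0 + 6) = -72 + (0 + 6) = -72 + 6 = -66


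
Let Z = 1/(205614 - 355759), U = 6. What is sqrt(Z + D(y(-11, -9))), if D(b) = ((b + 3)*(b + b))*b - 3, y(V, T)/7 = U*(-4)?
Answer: 2*I*sqrt(52492154743970305)/150145 ≈ 3051.9*I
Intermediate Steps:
Z = -1/150145 (Z = 1/(-150145) = -1/150145 ≈ -6.6602e-6)
y(V, T) = -168 (y(V, T) = 7*(6*(-4)) = 7*(-24) = -168)
D(b) = -3 + 2*b**2*(3 + b) (D(b) = ((3 + b)*(2*b))*b - 3 = (2*b*(3 + b))*b - 3 = 2*b**2*(3 + b) - 3 = -3 + 2*b**2*(3 + b))
sqrt(Z + D(y(-11, -9))) = sqrt(-1/150145 + (-3 + 2*(-168)**3 + 6*(-168)**2)) = sqrt(-1/150145 + (-3 + 2*(-4741632) + 6*28224)) = sqrt(-1/150145 + (-3 - 9483264 + 169344)) = sqrt(-1/150145 - 9313923) = sqrt(-1398438968836/150145) = 2*I*sqrt(52492154743970305)/150145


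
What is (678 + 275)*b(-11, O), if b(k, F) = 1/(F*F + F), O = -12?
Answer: 953/132 ≈ 7.2197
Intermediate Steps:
b(k, F) = 1/(F + F²) (b(k, F) = 1/(F² + F) = 1/(F + F²))
(678 + 275)*b(-11, O) = (678 + 275)*(1/((-12)*(1 - 12))) = 953*(-1/12/(-11)) = 953*(-1/12*(-1/11)) = 953*(1/132) = 953/132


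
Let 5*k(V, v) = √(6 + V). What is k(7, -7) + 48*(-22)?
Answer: -1056 + √13/5 ≈ -1055.3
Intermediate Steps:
k(V, v) = √(6 + V)/5
k(7, -7) + 48*(-22) = √(6 + 7)/5 + 48*(-22) = √13/5 - 1056 = -1056 + √13/5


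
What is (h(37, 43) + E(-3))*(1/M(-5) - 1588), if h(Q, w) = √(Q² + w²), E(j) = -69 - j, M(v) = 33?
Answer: 104806 - 52403*√3218/33 ≈ 14725.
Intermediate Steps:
(h(37, 43) + E(-3))*(1/M(-5) - 1588) = (√(37² + 43²) + (-69 - 1*(-3)))*(1/33 - 1588) = (√(1369 + 1849) + (-69 + 3))*(1/33 - 1588) = (√3218 - 66)*(-52403/33) = (-66 + √3218)*(-52403/33) = 104806 - 52403*√3218/33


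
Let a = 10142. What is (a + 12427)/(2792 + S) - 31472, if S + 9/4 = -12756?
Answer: -1254721556/39865 ≈ -31474.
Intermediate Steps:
S = -51033/4 (S = -9/4 - 12756 = -51033/4 ≈ -12758.)
(a + 12427)/(2792 + S) - 31472 = (10142 + 12427)/(2792 - 51033/4) - 31472 = 22569/(-39865/4) - 31472 = 22569*(-4/39865) - 31472 = -90276/39865 - 31472 = -1254721556/39865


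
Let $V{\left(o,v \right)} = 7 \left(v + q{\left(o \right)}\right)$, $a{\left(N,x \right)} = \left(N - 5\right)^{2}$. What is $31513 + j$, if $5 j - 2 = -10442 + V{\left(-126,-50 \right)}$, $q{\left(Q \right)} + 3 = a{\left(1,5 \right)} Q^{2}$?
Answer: $\frac{1924866}{5} \approx 3.8497 \cdot 10^{5}$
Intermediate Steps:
$a{\left(N,x \right)} = \left(-5 + N\right)^{2}$
$q{\left(Q \right)} = -3 + 16 Q^{2}$ ($q{\left(Q \right)} = -3 + \left(-5 + 1\right)^{2} Q^{2} = -3 + \left(-4\right)^{2} Q^{2} = -3 + 16 Q^{2}$)
$V{\left(o,v \right)} = -21 + 7 v + 112 o^{2}$ ($V{\left(o,v \right)} = 7 \left(v + \left(-3 + 16 o^{2}\right)\right) = 7 \left(-3 + v + 16 o^{2}\right) = -21 + 7 v + 112 o^{2}$)
$j = \frac{1767301}{5}$ ($j = \frac{2}{5} + \frac{-10442 + \left(-21 + 7 \left(-50\right) + 112 \left(-126\right)^{2}\right)}{5} = \frac{2}{5} + \frac{-10442 - -1777741}{5} = \frac{2}{5} + \frac{-10442 + 1777741}{5} = \frac{2}{5} + \frac{1}{5} \cdot 1767299 = \frac{2}{5} + \frac{1767299}{5} = \frac{1767301}{5} \approx 3.5346 \cdot 10^{5}$)
$31513 + j = 31513 + \frac{1767301}{5} = \frac{1924866}{5}$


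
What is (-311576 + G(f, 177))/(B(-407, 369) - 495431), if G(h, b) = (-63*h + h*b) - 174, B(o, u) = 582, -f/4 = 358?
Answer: 474998/494849 ≈ 0.95988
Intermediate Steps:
f = -1432 (f = -4*358 = -1432)
G(h, b) = -174 - 63*h + b*h (G(h, b) = (-63*h + b*h) - 174 = -174 - 63*h + b*h)
(-311576 + G(f, 177))/(B(-407, 369) - 495431) = (-311576 + (-174 - 63*(-1432) + 177*(-1432)))/(582 - 495431) = (-311576 + (-174 + 90216 - 253464))/(-494849) = (-311576 - 163422)*(-1/494849) = -474998*(-1/494849) = 474998/494849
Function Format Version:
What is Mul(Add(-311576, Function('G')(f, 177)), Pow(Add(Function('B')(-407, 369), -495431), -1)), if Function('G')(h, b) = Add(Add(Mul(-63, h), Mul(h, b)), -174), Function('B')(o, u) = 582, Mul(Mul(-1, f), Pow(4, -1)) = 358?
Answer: Rational(474998, 494849) ≈ 0.95988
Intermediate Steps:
f = -1432 (f = Mul(-4, 358) = -1432)
Function('G')(h, b) = Add(-174, Mul(-63, h), Mul(b, h)) (Function('G')(h, b) = Add(Add(Mul(-63, h), Mul(b, h)), -174) = Add(-174, Mul(-63, h), Mul(b, h)))
Mul(Add(-311576, Function('G')(f, 177)), Pow(Add(Function('B')(-407, 369), -495431), -1)) = Mul(Add(-311576, Add(-174, Mul(-63, -1432), Mul(177, -1432))), Pow(Add(582, -495431), -1)) = Mul(Add(-311576, Add(-174, 90216, -253464)), Pow(-494849, -1)) = Mul(Add(-311576, -163422), Rational(-1, 494849)) = Mul(-474998, Rational(-1, 494849)) = Rational(474998, 494849)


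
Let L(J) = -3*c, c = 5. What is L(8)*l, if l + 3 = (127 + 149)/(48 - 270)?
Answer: 2355/37 ≈ 63.649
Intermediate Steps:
l = -157/37 (l = -3 + (127 + 149)/(48 - 270) = -3 + 276/(-222) = -3 + 276*(-1/222) = -3 - 46/37 = -157/37 ≈ -4.2432)
L(J) = -15 (L(J) = -3*5 = -15)
L(8)*l = -15*(-157/37) = 2355/37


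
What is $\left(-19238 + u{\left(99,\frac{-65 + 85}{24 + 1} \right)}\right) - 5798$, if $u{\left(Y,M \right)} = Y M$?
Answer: $- \frac{124784}{5} \approx -24957.0$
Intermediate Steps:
$u{\left(Y,M \right)} = M Y$
$\left(-19238 + u{\left(99,\frac{-65 + 85}{24 + 1} \right)}\right) - 5798 = \left(-19238 + \frac{-65 + 85}{24 + 1} \cdot 99\right) - 5798 = \left(-19238 + \frac{20}{25} \cdot 99\right) - 5798 = \left(-19238 + 20 \cdot \frac{1}{25} \cdot 99\right) - 5798 = \left(-19238 + \frac{4}{5} \cdot 99\right) - 5798 = \left(-19238 + \frac{396}{5}\right) - 5798 = - \frac{95794}{5} - 5798 = - \frac{124784}{5}$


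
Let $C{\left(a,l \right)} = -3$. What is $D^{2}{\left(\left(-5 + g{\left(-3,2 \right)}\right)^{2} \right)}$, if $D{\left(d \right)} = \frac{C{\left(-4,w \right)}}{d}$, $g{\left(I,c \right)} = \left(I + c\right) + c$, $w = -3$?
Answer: $\frac{9}{256} \approx 0.035156$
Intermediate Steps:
$g{\left(I,c \right)} = I + 2 c$
$D{\left(d \right)} = - \frac{3}{d}$
$D^{2}{\left(\left(-5 + g{\left(-3,2 \right)}\right)^{2} \right)} = \left(- \frac{3}{\left(-5 + \left(-3 + 2 \cdot 2\right)\right)^{2}}\right)^{2} = \left(- \frac{3}{\left(-5 + \left(-3 + 4\right)\right)^{2}}\right)^{2} = \left(- \frac{3}{\left(-5 + 1\right)^{2}}\right)^{2} = \left(- \frac{3}{\left(-4\right)^{2}}\right)^{2} = \left(- \frac{3}{16}\right)^{2} = \frac{9}{256}$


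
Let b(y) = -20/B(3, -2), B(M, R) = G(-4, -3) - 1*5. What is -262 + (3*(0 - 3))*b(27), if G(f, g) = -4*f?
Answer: -2702/11 ≈ -245.64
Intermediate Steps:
B(M, R) = 11 (B(M, R) = -4*(-4) - 1*5 = 16 - 5 = 11)
b(y) = -20/11
-262 + (3*(0 - 3))*b(27) = -262 + (3*(0 - 3))*(-20/11) = -262 + (3*(-3))*(-20/11) = -262 - 9*(-20/11) = -262 + 180/11 = -2702/11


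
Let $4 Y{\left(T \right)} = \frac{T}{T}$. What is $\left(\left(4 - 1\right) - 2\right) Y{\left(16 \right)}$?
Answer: $\frac{1}{4} \approx 0.25$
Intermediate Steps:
$Y{\left(T \right)} = \frac{1}{4}$ ($Y{\left(T \right)} = \frac{T \frac{1}{T}}{4} = \frac{1}{4} \cdot 1 = \frac{1}{4}$)
$\left(\left(4 - 1\right) - 2\right) Y{\left(16 \right)} = \left(\left(4 - 1\right) - 2\right) \frac{1}{4} = \left(3 - 2\right) \frac{1}{4} = 1 \cdot \frac{1}{4} = \frac{1}{4}$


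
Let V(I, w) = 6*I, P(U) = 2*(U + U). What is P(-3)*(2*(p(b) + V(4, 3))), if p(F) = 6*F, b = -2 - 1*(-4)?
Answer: -864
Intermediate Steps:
b = 2 (b = -2 + 4 = 2)
P(U) = 4*U (P(U) = 2*(2*U) = 4*U)
P(-3)*(2*(p(b) + V(4, 3))) = (4*(-3))*(2*(6*2 + 6*4)) = -24*(12 + 24) = -24*36 = -12*72 = -864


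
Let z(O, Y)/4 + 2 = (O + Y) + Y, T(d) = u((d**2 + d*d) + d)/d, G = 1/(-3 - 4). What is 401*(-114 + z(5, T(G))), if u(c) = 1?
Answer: -63358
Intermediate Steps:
G = -1/7 (G = 1/(-7) = -1/7 ≈ -0.14286)
T(d) = 1/d
z(O, Y) = -8 + 4*O + 8*Y (z(O, Y) = -8 + 4*((O + Y) + Y) = -8 + 4*(O + 2*Y) = -8 + (4*O + 8*Y) = -8 + 4*O + 8*Y)
401*(-114 + z(5, T(G))) = 401*(-114 + (-8 + 4*5 + 8/(-1/7))) = 401*(-114 + (-8 + 20 + 8*(-7))) = 401*(-114 + (-8 + 20 - 56)) = 401*(-114 - 44) = 401*(-158) = -63358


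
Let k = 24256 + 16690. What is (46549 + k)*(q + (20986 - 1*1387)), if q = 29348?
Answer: 4282617765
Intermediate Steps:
k = 40946
(46549 + k)*(q + (20986 - 1*1387)) = (46549 + 40946)*(29348 + (20986 - 1*1387)) = 87495*(29348 + (20986 - 1387)) = 87495*(29348 + 19599) = 87495*48947 = 4282617765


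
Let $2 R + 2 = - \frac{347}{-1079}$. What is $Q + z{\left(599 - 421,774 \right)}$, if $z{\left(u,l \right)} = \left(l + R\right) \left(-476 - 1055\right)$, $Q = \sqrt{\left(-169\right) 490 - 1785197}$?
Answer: $- \frac{2554444411}{2158} + i \sqrt{1868007} \approx -1.1837 \cdot 10^{6} + 1366.8 i$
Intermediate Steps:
$R = - \frac{1811}{2158}$ ($R = -1 + \frac{\left(-347\right) \frac{1}{-1079}}{2} = -1 + \frac{\left(-347\right) \left(- \frac{1}{1079}\right)}{2} = -1 + \frac{1}{2} \cdot \frac{347}{1079} = -1 + \frac{347}{2158} = - \frac{1811}{2158} \approx -0.8392$)
$Q = i \sqrt{1868007}$ ($Q = \sqrt{-82810 - 1785197} = \sqrt{-1868007} = i \sqrt{1868007} \approx 1366.8 i$)
$z{\left(u,l \right)} = \frac{2772641}{2158} - 1531 l$ ($z{\left(u,l \right)} = \left(l - \frac{1811}{2158}\right) \left(-476 - 1055\right) = \left(- \frac{1811}{2158} + l\right) \left(-1531\right) = \frac{2772641}{2158} - 1531 l$)
$Q + z{\left(599 - 421,774 \right)} = i \sqrt{1868007} + \left(\frac{2772641}{2158} - 1184994\right) = i \sqrt{1868007} - \frac{2554444411}{2158} = - \frac{2554444411}{2158} + i \sqrt{1868007}$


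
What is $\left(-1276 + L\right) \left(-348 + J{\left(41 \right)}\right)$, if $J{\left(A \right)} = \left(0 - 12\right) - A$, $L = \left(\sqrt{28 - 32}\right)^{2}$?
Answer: $513280$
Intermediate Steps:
$L = -4$ ($L = \left(\sqrt{-4}\right)^{2} = \left(2 i\right)^{2} = -4$)
$J{\left(A \right)} = -12 - A$
$\left(-1276 + L\right) \left(-348 + J{\left(41 \right)}\right) = \left(-1276 - 4\right) \left(-348 - 53\right) = - 1280 \left(-348 - 53\right) = \left(-1280\right) \left(-401\right) = 513280$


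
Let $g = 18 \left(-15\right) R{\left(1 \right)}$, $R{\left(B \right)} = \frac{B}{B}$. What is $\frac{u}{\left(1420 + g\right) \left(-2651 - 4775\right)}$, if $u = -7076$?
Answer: $\frac{1769}{2134975} \approx 0.00082858$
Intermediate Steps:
$R{\left(B \right)} = 1$
$g = -270$ ($g = 18 \left(-15\right) 1 = \left(-270\right) 1 = -270$)
$\frac{u}{\left(1420 + g\right) \left(-2651 - 4775\right)} = - \frac{7076}{\left(1420 - 270\right) \left(-2651 - 4775\right)} = - \frac{7076}{1150 \left(-7426\right)} = - \frac{7076}{-8539900} = \left(-7076\right) \left(- \frac{1}{8539900}\right) = \frac{1769}{2134975}$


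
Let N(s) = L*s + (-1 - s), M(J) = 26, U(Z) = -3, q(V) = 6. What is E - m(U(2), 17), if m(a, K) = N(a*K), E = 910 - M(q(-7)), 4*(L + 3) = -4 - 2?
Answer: 1209/2 ≈ 604.50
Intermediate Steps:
L = -9/2 (L = -3 + (-4 - 2)/4 = -3 + (¼)*(-6) = -3 - 3/2 = -9/2 ≈ -4.5000)
E = 884 (E = 910 - 1*26 = 910 - 26 = 884)
N(s) = -1 - 11*s/2 (N(s) = -9*s/2 + (-1 - s) = -1 - 11*s/2)
m(a, K) = -1 - 11*K*a/2 (m(a, K) = -1 - 11*a*K/2 = -1 - 11*K*a/2)
E - m(U(2), 17) = 884 - (-1 - 11/2*17*(-3)) = 884 - (-1 + 561/2) = 884 - 1*559/2 = 884 - 559/2 = 1209/2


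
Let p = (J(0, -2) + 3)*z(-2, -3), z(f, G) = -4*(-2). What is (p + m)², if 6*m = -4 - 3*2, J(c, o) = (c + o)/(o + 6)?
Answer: 3025/9 ≈ 336.11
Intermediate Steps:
z(f, G) = 8
J(c, o) = (c + o)/(6 + o)
m = -5/3 (m = (-4 - 3*2)/6 = (-4 - 6)/6 = (⅙)*(-10) = -5/3 ≈ -1.6667)
p = 20 (p = ((0 - 2)/(6 - 2) + 3)*8 = (-2/4 + 3)*8 = ((¼)*(-2) + 3)*8 = (-½ + 3)*8 = (5/2)*8 = 20)
(p + m)² = (20 - 5/3)² = (55/3)² = 3025/9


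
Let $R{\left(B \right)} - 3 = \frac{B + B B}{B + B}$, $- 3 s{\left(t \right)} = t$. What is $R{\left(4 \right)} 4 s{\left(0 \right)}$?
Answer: $0$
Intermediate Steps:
$s{\left(t \right)} = - \frac{t}{3}$
$R{\left(B \right)} = 3 + \frac{B + B^{2}}{2 B}$ ($R{\left(B \right)} = 3 + \frac{B + B B}{B + B} = 3 + \frac{B + B^{2}}{2 B}$)
$R{\left(4 \right)} 4 s{\left(0 \right)} = \left(\frac{7}{2} + \frac{1}{2} \cdot 4\right) 4 \left(\left(- \frac{1}{3}\right) 0\right) = \left(\frac{7}{2} + 2\right) 4 \cdot 0 = \frac{11}{2} \cdot 4 \cdot 0 = 22 \cdot 0 = 0$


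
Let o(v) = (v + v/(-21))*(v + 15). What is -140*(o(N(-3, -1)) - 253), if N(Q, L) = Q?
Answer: 40220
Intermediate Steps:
o(v) = 20*v*(15 + v)/21 (o(v) = (v + v*(-1/21))*(15 + v) = (v - v/21)*(15 + v) = (20*v/21)*(15 + v) = 20*v*(15 + v)/21)
-140*(o(N(-3, -1)) - 253) = -140*((20/21)*(-3)*(15 - 3) - 253) = -140*((20/21)*(-3)*12 - 253) = -140*(-240/7 - 253) = -140*(-2011/7) = 40220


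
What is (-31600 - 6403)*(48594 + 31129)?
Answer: -3029713169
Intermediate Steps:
(-31600 - 6403)*(48594 + 31129) = -38003*79723 = -3029713169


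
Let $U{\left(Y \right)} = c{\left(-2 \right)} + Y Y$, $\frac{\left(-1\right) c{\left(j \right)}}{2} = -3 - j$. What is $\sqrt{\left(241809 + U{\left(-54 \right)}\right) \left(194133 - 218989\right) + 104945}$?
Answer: $i \sqrt{6082829367} \approx 77993.0 i$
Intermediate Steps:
$c{\left(j \right)} = 6 + 2 j$ ($c{\left(j \right)} = - 2 \left(-3 - j\right) = 6 + 2 j$)
$U{\left(Y \right)} = 2 + Y^{2}$ ($U{\left(Y \right)} = \left(6 + 2 \left(-2\right)\right) + Y Y = \left(6 - 4\right) + Y^{2} = 2 + Y^{2}$)
$\sqrt{\left(241809 + U{\left(-54 \right)}\right) \left(194133 - 218989\right) + 104945} = \sqrt{\left(241809 + \left(2 + \left(-54\right)^{2}\right)\right) \left(194133 - 218989\right) + 104945} = \sqrt{\left(241809 + \left(2 + 2916\right)\right) \left(-24856\right) + 104945} = \sqrt{\left(241809 + 2918\right) \left(-24856\right) + 104945} = \sqrt{244727 \left(-24856\right) + 104945} = \sqrt{-6082934312 + 104945} = \sqrt{-6082829367} = i \sqrt{6082829367}$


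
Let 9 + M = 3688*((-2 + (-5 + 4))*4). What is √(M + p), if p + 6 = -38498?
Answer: I*√82769 ≈ 287.7*I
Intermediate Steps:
p = -38504 (p = -6 - 38498 = -38504)
M = -44265 (M = -9 + 3688*((-2 + (-5 + 4))*4) = -9 + 3688*((-2 - 1)*4) = -9 + 3688*(-3*4) = -9 + 3688*(-12) = -9 - 44256 = -44265)
√(M + p) = √(-44265 - 38504) = √(-82769) = I*√82769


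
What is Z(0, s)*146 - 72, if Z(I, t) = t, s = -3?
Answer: -510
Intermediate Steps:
Z(0, s)*146 - 72 = -3*146 - 72 = -438 - 72 = -510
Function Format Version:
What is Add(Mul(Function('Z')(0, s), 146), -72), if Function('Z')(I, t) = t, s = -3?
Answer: -510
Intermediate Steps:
Add(Mul(Function('Z')(0, s), 146), -72) = Add(Mul(-3, 146), -72) = Add(-438, -72) = -510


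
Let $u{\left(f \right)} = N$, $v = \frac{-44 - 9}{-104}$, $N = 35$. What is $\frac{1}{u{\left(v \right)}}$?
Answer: $\frac{1}{35} \approx 0.028571$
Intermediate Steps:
$v = \frac{53}{104}$ ($v = \left(-53\right) \left(- \frac{1}{104}\right) = \frac{53}{104} \approx 0.50961$)
$u{\left(f \right)} = 35$
$\frac{1}{u{\left(v \right)}} = \frac{1}{35}$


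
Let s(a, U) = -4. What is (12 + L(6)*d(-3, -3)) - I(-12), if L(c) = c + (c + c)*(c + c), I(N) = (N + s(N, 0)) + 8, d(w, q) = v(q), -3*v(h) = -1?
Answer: 70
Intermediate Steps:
v(h) = 1/3 (v(h) = -1/3*(-1) = 1/3)
d(w, q) = 1/3
I(N) = 4 + N (I(N) = (N - 4) + 8 = (-4 + N) + 8 = 4 + N)
L(c) = c + 4*c**2 (L(c) = c + (2*c)*(2*c) = c + 4*c**2)
(12 + L(6)*d(-3, -3)) - I(-12) = (12 + (6*(1 + 4*6))*(1/3)) - (4 - 12) = (12 + (6*(1 + 24))*(1/3)) - 1*(-8) = (12 + (6*25)*(1/3)) + 8 = (12 + 150*(1/3)) + 8 = (12 + 50) + 8 = 62 + 8 = 70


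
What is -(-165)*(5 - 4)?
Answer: 165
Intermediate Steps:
-(-165)*(5 - 4) = -(-165) = -55*(-3) = 165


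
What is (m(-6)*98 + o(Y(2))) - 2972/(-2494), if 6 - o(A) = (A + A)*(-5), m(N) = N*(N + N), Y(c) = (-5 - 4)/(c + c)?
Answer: 17559485/2494 ≈ 7040.7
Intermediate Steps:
Y(c) = -9/(2*c) (Y(c) = -9*1/(2*c) = -9/(2*c))
m(N) = 2*N² (m(N) = N*(2*N) = 2*N²)
o(A) = 6 + 10*A (o(A) = 6 - (A + A)*(-5) = 6 - 2*A*(-5) = 6 - (-10)*A = 6 + 10*A)
(m(-6)*98 + o(Y(2))) - 2972/(-2494) = ((2*(-6)²)*98 + (6 + 10*(-9/2/2))) - 2972/(-2494) = ((2*36)*98 + (6 + 10*(-9/2*½))) - 2972*(-1/2494) = (72*98 + (6 + 10*(-9/4))) + 1486/1247 = (7056 + (6 - 45/2)) + 1486/1247 = (7056 - 33/2) + 1486/1247 = 14079/2 + 1486/1247 = 17559485/2494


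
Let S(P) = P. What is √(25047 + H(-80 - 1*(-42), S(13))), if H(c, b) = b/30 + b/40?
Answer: √90171930/60 ≈ 158.26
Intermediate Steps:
H(c, b) = 7*b/120 (H(c, b) = b*(1/30) + b*(1/40) = b/30 + b/40 = 7*b/120)
√(25047 + H(-80 - 1*(-42), S(13))) = √(25047 + (7/120)*13) = √(25047 + 91/120) = √(3005731/120) = √90171930/60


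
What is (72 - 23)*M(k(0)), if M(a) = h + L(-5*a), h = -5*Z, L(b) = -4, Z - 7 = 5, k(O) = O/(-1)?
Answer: -3136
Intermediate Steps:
k(O) = -O (k(O) = O*(-1) = -O)
Z = 12 (Z = 7 + 5 = 12)
h = -60 (h = -5*12 = -60)
M(a) = -64 (M(a) = -60 - 4 = -64)
(72 - 23)*M(k(0)) = (72 - 23)*(-64) = 49*(-64) = -3136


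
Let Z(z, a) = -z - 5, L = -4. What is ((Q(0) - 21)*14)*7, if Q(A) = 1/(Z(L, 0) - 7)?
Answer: -8281/4 ≈ -2070.3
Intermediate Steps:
Z(z, a) = -5 - z
Q(A) = -⅛ (Q(A) = 1/((-5 - 1*(-4)) - 7) = 1/((-5 + 4) - 7) = 1/(-1 - 7) = 1/(-8) = -⅛)
((Q(0) - 21)*14)*7 = ((-⅛ - 21)*14)*7 = -169/8*14*7 = -1183/4*7 = -8281/4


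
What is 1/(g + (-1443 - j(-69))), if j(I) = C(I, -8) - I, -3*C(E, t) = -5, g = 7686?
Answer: 3/18517 ≈ 0.00016201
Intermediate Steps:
C(E, t) = 5/3 (C(E, t) = -1/3*(-5) = 5/3)
j(I) = 5/3 - I
1/(g + (-1443 - j(-69))) = 1/(7686 + (-1443 - (5/3 - 1*(-69)))) = 1/(7686 + (-1443 - (5/3 + 69))) = 1/(7686 + (-1443 - 1*212/3)) = 1/(7686 + (-1443 - 212/3)) = 1/(7686 - 4541/3) = 1/(18517/3) = 3/18517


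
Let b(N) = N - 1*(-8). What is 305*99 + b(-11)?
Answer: 30192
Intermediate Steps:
b(N) = 8 + N (b(N) = N + 8 = 8 + N)
305*99 + b(-11) = 305*99 + (8 - 11) = 30195 - 3 = 30192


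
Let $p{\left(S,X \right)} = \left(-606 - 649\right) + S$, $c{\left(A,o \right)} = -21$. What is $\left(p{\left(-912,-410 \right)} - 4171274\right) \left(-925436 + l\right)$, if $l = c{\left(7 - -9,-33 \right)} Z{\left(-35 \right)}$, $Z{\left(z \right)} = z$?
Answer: $3859185066141$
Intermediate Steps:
$p{\left(S,X \right)} = -1255 + S$
$l = 735$ ($l = \left(-21\right) \left(-35\right) = 735$)
$\left(p{\left(-912,-410 \right)} - 4171274\right) \left(-925436 + l\right) = \left(\left(-1255 - 912\right) - 4171274\right) \left(-925436 + 735\right) = \left(-2167 - 4171274\right) \left(-924701\right) = \left(-4173441\right) \left(-924701\right) = 3859185066141$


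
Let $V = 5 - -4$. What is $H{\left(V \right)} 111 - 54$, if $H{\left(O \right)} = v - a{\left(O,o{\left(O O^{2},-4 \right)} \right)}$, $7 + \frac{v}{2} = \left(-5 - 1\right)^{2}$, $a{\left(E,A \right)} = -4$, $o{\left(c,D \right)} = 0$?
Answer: $6828$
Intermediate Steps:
$v = 58$ ($v = -14 + 2 \left(-5 - 1\right)^{2} = -14 + 2 \left(-6\right)^{2} = -14 + 2 \cdot 36 = -14 + 72 = 58$)
$V = 9$ ($V = 5 + 4 = 9$)
$H{\left(O \right)} = 62$ ($H{\left(O \right)} = 58 - -4 = 58 + 4 = 62$)
$H{\left(V \right)} 111 - 54 = 62 \cdot 111 - 54 = 6882 - 54 = 6828$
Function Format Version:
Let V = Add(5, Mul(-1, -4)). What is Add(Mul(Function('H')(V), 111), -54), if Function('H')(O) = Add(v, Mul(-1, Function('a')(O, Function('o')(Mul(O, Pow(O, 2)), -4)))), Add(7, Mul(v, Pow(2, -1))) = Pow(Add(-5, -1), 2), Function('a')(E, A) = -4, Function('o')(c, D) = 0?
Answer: 6828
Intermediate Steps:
v = 58 (v = Add(-14, Mul(2, Pow(Add(-5, -1), 2))) = Add(-14, Mul(2, Pow(-6, 2))) = Add(-14, Mul(2, 36)) = Add(-14, 72) = 58)
V = 9 (V = Add(5, 4) = 9)
Function('H')(O) = 62 (Function('H')(O) = Add(58, Mul(-1, -4)) = Add(58, 4) = 62)
Add(Mul(Function('H')(V), 111), -54) = Add(Mul(62, 111), -54) = Add(6882, -54) = 6828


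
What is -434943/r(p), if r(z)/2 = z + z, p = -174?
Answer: 144981/232 ≈ 624.92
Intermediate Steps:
r(z) = 4*z (r(z) = 2*(z + z) = 2*(2*z) = 4*z)
-434943/r(p) = -434943/(4*(-174)) = -434943/(-696) = -434943*(-1/696) = 144981/232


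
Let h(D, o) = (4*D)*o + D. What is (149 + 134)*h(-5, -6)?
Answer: 32545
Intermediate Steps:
h(D, o) = D + 4*D*o (h(D, o) = 4*D*o + D = D + 4*D*o)
(149 + 134)*h(-5, -6) = (149 + 134)*(-5*(1 + 4*(-6))) = 283*(-5*(1 - 24)) = 283*(-5*(-23)) = 283*115 = 32545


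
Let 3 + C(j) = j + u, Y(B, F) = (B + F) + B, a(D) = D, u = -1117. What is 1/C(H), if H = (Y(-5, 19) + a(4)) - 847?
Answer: -1/1954 ≈ -0.00051177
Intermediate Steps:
Y(B, F) = F + 2*B
H = -834 (H = ((19 + 2*(-5)) + 4) - 847 = ((19 - 10) + 4) - 847 = (9 + 4) - 847 = 13 - 847 = -834)
C(j) = -1120 + j (C(j) = -3 + (j - 1117) = -3 + (-1117 + j) = -1120 + j)
1/C(H) = 1/(-1120 - 834) = 1/(-1954) = -1/1954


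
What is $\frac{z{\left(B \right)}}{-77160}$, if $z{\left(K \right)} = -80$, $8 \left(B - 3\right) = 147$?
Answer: $\frac{2}{1929} \approx 0.0010368$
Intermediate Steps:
$B = \frac{171}{8}$ ($B = 3 + \frac{1}{8} \cdot 147 = 3 + \frac{147}{8} = \frac{171}{8} \approx 21.375$)
$\frac{z{\left(B \right)}}{-77160} = - \frac{80}{-77160} = \left(-80\right) \left(- \frac{1}{77160}\right) = \frac{2}{1929}$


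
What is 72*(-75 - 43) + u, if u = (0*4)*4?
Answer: -8496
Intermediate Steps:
u = 0 (u = 0*4 = 0)
72*(-75 - 43) + u = 72*(-75 - 43) + 0 = 72*(-118) + 0 = -8496 + 0 = -8496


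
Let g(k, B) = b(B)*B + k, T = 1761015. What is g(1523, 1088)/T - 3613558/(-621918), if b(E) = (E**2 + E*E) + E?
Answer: 268175635013678/182534487795 ≈ 1469.2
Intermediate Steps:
b(E) = E + 2*E**2 (b(E) = (E**2 + E**2) + E = 2*E**2 + E = E + 2*E**2)
g(k, B) = k + B**2*(1 + 2*B) (g(k, B) = (B*(1 + 2*B))*B + k = B**2*(1 + 2*B) + k = k + B**2*(1 + 2*B))
g(1523, 1088)/T - 3613558/(-621918) = (1523 + 1088**2*(1 + 2*1088))/1761015 - 3613558/(-621918) = (1523 + 1183744*(1 + 2176))*(1/1761015) - 3613558*(-1/621918) = (1523 + 1183744*2177)*(1/1761015) + 1806779/310959 = (1523 + 2577010688)*(1/1761015) + 1806779/310959 = 2577012211*(1/1761015) + 1806779/310959 = 2577012211/1761015 + 1806779/310959 = 268175635013678/182534487795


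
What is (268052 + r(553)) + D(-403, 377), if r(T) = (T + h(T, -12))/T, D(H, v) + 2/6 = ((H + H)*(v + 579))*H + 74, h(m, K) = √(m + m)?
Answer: 932382404/3 + √1106/553 ≈ 3.1079e+8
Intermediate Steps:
h(m, K) = √2*√m (h(m, K) = √(2*m) = √2*√m)
D(H, v) = 221/3 + 2*H²*(579 + v) (D(H, v) = -⅓ + (((H + H)*(v + 579))*H + 74) = -⅓ + (((2*H)*(579 + v))*H + 74) = -⅓ + ((2*H*(579 + v))*H + 74) = -⅓ + (2*H²*(579 + v) + 74) = -⅓ + (74 + 2*H²*(579 + v)) = 221/3 + 2*H²*(579 + v))
r(T) = (T + √2*√T)/T
(268052 + r(553)) + D(-403, 377) = (268052 + (1 + √2/√553)) + (221/3 + 1158*(-403)² + 2*377*(-403)²) = (268052 + (1 + √2*(√553/553))) + (221/3 + 1158*162409 + 2*377*162409) = (268052 + (1 + √1106/553)) + (221/3 + 188069622 + 122456386) = (268053 + √1106/553) + 931578245/3 = 932382404/3 + √1106/553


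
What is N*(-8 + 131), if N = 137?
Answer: 16851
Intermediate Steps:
N*(-8 + 131) = 137*(-8 + 131) = 137*123 = 16851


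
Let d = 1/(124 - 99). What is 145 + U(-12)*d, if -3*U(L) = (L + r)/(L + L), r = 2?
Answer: 26099/180 ≈ 144.99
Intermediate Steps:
d = 1/25 ≈ 0.040000
U(L) = -(2 + L)/(6*L) (U(L) = -(L + 2)/(3*(L + L)) = -(2 + L)/(3*(2*L)) = -(2 + L)*1/(2*L)/3 = -(2 + L)/(6*L))
145 + U(-12)*d = 145 + ((⅙)*(-2 - 1*(-12))/(-12))*(1/25) = 145 + ((⅙)*(-1/12)*(-2 + 12))*(1/25) = 145 + ((⅙)*(-1/12)*10)*(1/25) = 145 - 5/36*1/25 = 145 - 1/180 = 26099/180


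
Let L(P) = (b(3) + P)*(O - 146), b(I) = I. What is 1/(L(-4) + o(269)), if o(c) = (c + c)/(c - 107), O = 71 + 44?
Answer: 81/2780 ≈ 0.029137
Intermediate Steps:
O = 115
o(c) = 2*c/(-107 + c) (o(c) = (2*c)/(-107 + c) = 2*c/(-107 + c))
L(P) = -93 - 31*P (L(P) = (3 + P)*(115 - 146) = (3 + P)*(-31) = -93 - 31*P)
1/(L(-4) + o(269)) = 1/((-93 - 31*(-4)) + 2*269/(-107 + 269)) = 1/((-93 + 124) + 2*269/162) = 1/(31 + 2*269*(1/162)) = 1/(31 + 269/81) = 1/(2780/81) = 81/2780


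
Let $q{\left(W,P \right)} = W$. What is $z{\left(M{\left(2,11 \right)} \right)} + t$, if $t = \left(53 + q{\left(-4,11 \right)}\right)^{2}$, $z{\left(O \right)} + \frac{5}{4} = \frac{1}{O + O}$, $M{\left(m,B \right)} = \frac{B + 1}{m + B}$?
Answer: $\frac{57607}{24} \approx 2400.3$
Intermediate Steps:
$M{\left(m,B \right)} = \frac{1 + B}{B + m}$
$z{\left(O \right)} = - \frac{5}{4} + \frac{1}{2 O}$ ($z{\left(O \right)} = - \frac{5}{4} + \frac{1}{O + O} = - \frac{5}{4} + \frac{1}{2 O}$)
$t = 2401$ ($t = \left(53 - 4\right)^{2} = 49^{2} = 2401$)
$z{\left(M{\left(2,11 \right)} \right)} + t = \frac{2 - 5 \frac{1 + 11}{11 + 2}}{4 \frac{1 + 11}{11 + 2}} + 2401 = \frac{2 - 5 \cdot \frac{1}{13} \cdot 12}{4 \cdot \frac{1}{13} \cdot 12} + 2401 = \frac{2 - \frac{60}{13}}{4 \cdot \frac{12}{13}} + 2401 = \frac{1}{4} \cdot \frac{13}{12} \left(2 - \frac{60}{13}\right) + 2401 = \frac{1}{4} \cdot \frac{13}{12} \left(- \frac{34}{13}\right) + 2401 = - \frac{17}{24} + 2401 = \frac{57607}{24}$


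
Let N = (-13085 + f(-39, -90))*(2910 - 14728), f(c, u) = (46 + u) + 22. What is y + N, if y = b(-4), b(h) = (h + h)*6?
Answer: 154898478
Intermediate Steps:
b(h) = 12*h (b(h) = (2*h)*6 = 12*h)
f(c, u) = 68 + u
y = -48 (y = 12*(-4) = -48)
N = 154898526 (N = (-13085 + (68 - 90))*(2910 - 14728) = (-13085 - 22)*(-11818) = -13107*(-11818) = 154898526)
y + N = -48 + 154898526 = 154898478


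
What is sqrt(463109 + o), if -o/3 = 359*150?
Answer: sqrt(301559) ≈ 549.14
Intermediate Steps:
o = -161550 (o = -1077*150 = -3*53850 = -161550)
sqrt(463109 + o) = sqrt(463109 - 161550) = sqrt(301559)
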